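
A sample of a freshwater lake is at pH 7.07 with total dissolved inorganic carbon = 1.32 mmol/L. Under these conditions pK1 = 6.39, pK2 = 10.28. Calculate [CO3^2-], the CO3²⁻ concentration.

[CO3²⁻] = 0.673 μmol/L

α₂ = 1 / (1 + [H⁺]/K2 + [H⁺]²/(K1K2)) = 1 / (1 + 10^+3.21 + 10^+2.53)
   = 1 / (1 + 1621.8 + 338.84) = 1/1961.7 = 0.0005098
[CO3²⁻] = α₂ × DIC = 0.0005098 × 1.32 = 0.000673 mmol/L = 0.673 μmol/L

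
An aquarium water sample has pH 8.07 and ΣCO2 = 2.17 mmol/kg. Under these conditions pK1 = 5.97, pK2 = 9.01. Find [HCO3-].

[HCO3⁻] = 1.93 mmol/kg

α₁ = 1 / (1 + [H⁺]/K1 + K2/[H⁺]) = 1 / (1 + 10^-2.10 + 10^-0.94)
   = 1 / (1 + 0.0079433 + 0.11482) = 1/1.1228 = 0.8907
[HCO3⁻] = α₁ × DIC = 0.8907 × 2.17 = 1.93 mmol/kg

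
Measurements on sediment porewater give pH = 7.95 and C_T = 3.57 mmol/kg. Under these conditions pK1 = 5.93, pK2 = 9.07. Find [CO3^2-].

[CO3²⁻] = 0.250 mmol/kg

α₂ = 1 / (1 + [H⁺]/K2 + [H⁺]²/(K1K2)) = 1 / (1 + 10^+1.12 + 10^-0.90)
   = 1 / (1 + 13.183 + 0.12589) = 1/14.308 = 0.06989
[CO3²⁻] = α₂ × DIC = 0.06989 × 3.57 = 0.250 mmol/kg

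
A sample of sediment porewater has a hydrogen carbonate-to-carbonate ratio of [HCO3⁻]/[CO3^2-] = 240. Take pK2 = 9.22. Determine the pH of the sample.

pH = 6.84

From K2 = [H⁺][CO3^2-]/[HCO3⁻]:  pH = pK2 − log₁₀([HCO3⁻]/[CO3^2-])
log₁₀(240) = +2.380
pH = 9.22 − (+2.380) = 6.84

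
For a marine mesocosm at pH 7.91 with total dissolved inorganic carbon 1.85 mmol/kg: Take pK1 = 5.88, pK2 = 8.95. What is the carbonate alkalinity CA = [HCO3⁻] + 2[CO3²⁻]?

CA = 1.99 mmol/kg

CA = [HCO3⁻] + 2[CO3²⁻] = (α₁ + 2α₂)·DIC
At pH 7.91: [H⁺]/K1 = 10^-2.03 = 0.0093325, K2/[H⁺] = 10^-1.04 = 0.091201
α₁ = 1/(1 + 0.0093325 + 0.091201) = 1/1.1005 = 0.9087; α₂ = α₁·K2/[H⁺] = 0.08287
α₁ + 2α₂ = 1.0744
CA = 1.0744 × 1.85 = 1.99 mmol/kg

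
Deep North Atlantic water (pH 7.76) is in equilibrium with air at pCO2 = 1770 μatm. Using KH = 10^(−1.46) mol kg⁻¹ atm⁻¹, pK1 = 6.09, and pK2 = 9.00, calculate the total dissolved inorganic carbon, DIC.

[CO2*] = KH · pCO2 = 10^(−1.46) × 1770×10^-6 = 6.137×10^-5 mol/kg
α₀ = 1/(1 + K1/[H⁺] + K1K2/[H⁺]²) = 1/(1 + 10^+1.67 + 10^+0.43) = 0.01982
DIC = [CO2*]/α₀ = 6.137×10^-5 / 0.01982 = 3.10 mmol/kg

DIC = 3.10 mmol/kg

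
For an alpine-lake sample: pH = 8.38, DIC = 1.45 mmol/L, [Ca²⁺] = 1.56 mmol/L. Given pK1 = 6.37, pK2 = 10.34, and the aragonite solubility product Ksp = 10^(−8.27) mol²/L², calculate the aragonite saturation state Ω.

α₂ = 1 / (1 + [H⁺]/K2 + [H⁺]²/(K1K2)) = 1 / (1 + 10^+1.96 + 10^-0.05)
   = 1 / (1 + 91.201 + 0.89125) = 1/93.092 = 0.01074
[CO3²⁻] = α₂ × DIC = 0.01074 × 1.45 = 0.01558 mmol/L = 15.58 μmol/L
Ksp = 10^(−8.27) = 5.370×10^-9
Ω = [Ca²⁺][CO3²⁻]/Ksp = (1.56×10^-3)(1.558×10^-5) / 5.370×10^-9 = 4.52

Ω = 4.52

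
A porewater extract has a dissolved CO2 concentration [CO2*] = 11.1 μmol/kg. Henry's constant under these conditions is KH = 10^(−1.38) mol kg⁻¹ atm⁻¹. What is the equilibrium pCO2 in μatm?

KH = 10^(−1.38) = 4.169×10^-2 mol kg⁻¹ atm⁻¹
pCO2 = [CO2*]/KH = 11.1×10^-6 / 4.169×10^-2 = 2.66×10^-4 atm = 266 μatm

pCO2 = 266 μatm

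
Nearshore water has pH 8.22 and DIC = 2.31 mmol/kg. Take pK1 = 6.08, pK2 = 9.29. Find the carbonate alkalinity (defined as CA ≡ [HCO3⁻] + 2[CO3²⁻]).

CA = [HCO3⁻] + 2[CO3²⁻] = (α₁ + 2α₂)·DIC
At pH 8.22: [H⁺]/K1 = 10^-2.14 = 0.0072444, K2/[H⁺] = 10^-1.07 = 0.085114
α₁ = 1/(1 + 0.0072444 + 0.085114) = 1/1.0924 = 0.9155; α₂ = α₁·K2/[H⁺] = 0.07792
α₁ + 2α₂ = 1.0713
CA = 1.0713 × 2.31 = 2.47 mmol/kg

CA = 2.47 mmol/kg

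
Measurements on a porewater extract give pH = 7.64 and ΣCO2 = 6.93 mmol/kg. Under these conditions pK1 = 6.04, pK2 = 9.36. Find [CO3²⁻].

[CO3²⁻] = 0.126 mmol/kg

α₂ = 1 / (1 + [H⁺]/K2 + [H⁺]²/(K1K2)) = 1 / (1 + 10^+1.72 + 10^+0.12)
   = 1 / (1 + 52.481 + 1.3183) = 1/54.799 = 0.01825
[CO3²⁻] = α₂ × DIC = 0.01825 × 6.93 = 0.126 mmol/kg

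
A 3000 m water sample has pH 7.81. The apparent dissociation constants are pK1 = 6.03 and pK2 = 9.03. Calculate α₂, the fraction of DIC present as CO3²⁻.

α₂ = 1 / (1 + [H⁺]/K2 + [H⁺]²/(K1K2)) = 1 / (1 + 10^+1.22 + 10^-0.56)
   = 1 / (1 + 16.596 + 0.27542) = 1/17.871 = 0.05596

α₂ = 0.0560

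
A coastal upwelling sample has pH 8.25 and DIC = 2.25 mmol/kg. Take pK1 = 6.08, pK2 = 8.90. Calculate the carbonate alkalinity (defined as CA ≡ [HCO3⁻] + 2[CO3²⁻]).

CA = [HCO3⁻] + 2[CO3²⁻] = (α₁ + 2α₂)·DIC
At pH 8.25: [H⁺]/K1 = 10^-2.17 = 0.0067608, K2/[H⁺] = 10^-0.65 = 0.22387
α₁ = 1/(1 + 0.0067608 + 0.22387) = 1/1.2306 = 0.8126; α₂ = α₁·K2/[H⁺] = 0.1819
α₁ + 2α₂ = 1.1764
CA = 1.1764 × 2.25 = 2.65 mmol/kg

CA = 2.65 mmol/kg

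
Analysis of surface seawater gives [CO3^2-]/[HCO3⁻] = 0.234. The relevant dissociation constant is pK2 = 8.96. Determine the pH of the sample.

From K2 = [H⁺][CO3^2-]/[HCO3⁻]:  pH = pK2 + log₁₀([CO3^2-]/[HCO3⁻])
log₁₀(0.234) = -0.631
pH = 8.96 + (-0.631) = 8.33

pH = 8.33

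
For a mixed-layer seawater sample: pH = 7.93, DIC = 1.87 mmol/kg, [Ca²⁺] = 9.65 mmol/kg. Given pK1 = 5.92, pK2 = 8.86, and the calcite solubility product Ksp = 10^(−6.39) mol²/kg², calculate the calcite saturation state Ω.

α₂ = 1 / (1 + [H⁺]/K2 + [H⁺]²/(K1K2)) = 1 / (1 + 10^+0.93 + 10^-1.08)
   = 1 / (1 + 8.5114 + 0.083176) = 1/9.5946 = 0.1042
[CO3²⁻] = α₂ × DIC = 0.1042 × 1.87 = 0.1949 mmol/kg
Ksp = 10^(−6.39) = 4.074×10^-7
Ω = [Ca²⁺][CO3²⁻]/Ksp = (9.65×10^-3)(1.949×10^-4) / 4.074×10^-7 = 4.62

Ω = 4.62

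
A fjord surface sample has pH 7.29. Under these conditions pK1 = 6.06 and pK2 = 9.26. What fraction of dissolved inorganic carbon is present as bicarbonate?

α₁ = 0.935

α₁ = 1 / (1 + [H⁺]/K1 + K2/[H⁺]) = 1 / (1 + 10^-1.23 + 10^-1.97)
   = 1 / (1 + 0.058884 + 0.010715) = 1/1.0696 = 0.9349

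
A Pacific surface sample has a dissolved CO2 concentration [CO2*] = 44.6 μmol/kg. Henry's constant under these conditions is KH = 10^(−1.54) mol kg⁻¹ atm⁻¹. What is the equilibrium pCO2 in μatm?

pCO2 = 1550 μatm

KH = 10^(−1.54) = 2.884×10^-2 mol kg⁻¹ atm⁻¹
pCO2 = [CO2*]/KH = 44.6×10^-6 / 2.884×10^-2 = 1.55×10^-3 atm = 1550 μatm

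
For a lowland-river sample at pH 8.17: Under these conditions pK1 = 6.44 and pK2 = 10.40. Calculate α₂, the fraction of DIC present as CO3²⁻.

α₂ = 0.00575

α₂ = 1 / (1 + [H⁺]/K2 + [H⁺]²/(K1K2)) = 1 / (1 + 10^+2.23 + 10^+0.50)
   = 1 / (1 + 169.82 + 3.1623) = 1/173.99 = 0.005748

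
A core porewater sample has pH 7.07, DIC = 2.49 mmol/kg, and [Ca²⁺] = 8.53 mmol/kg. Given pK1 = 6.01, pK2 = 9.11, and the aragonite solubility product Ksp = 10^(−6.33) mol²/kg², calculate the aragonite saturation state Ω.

Ω = 0.378

α₂ = 1 / (1 + [H⁺]/K2 + [H⁺]²/(K1K2)) = 1 / (1 + 10^+2.04 + 10^+0.98)
   = 1 / (1 + 109.65 + 9.5499) = 1/120.20 = 0.008320
[CO3²⁻] = α₂ × DIC = 0.008320 × 2.49 = 0.02072 mmol/kg
Ksp = 10^(−6.33) = 4.677×10^-7
Ω = [Ca²⁺][CO3²⁻]/Ksp = (8.53×10^-3)(2.072×10^-5) / 4.677×10^-7 = 0.378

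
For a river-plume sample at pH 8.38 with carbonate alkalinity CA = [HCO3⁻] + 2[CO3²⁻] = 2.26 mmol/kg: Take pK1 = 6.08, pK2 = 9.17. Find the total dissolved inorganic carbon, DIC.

CA = [HCO3⁻] + 2[CO3²⁻] = (α₁ + 2α₂)·DIC
At pH 8.38: [H⁺]/K1 = 10^-2.30 = 0.0050119, K2/[H⁺] = 10^-0.79 = 0.16218
α₁ = 1/(1 + 0.0050119 + 0.16218) = 1/1.1672 = 0.8568; α₂ = α₁·K2/[H⁺] = 0.1389
α₁ + 2α₂ = 1.1347
DIC = CA / (α₁ + 2α₂) = 2.26 / 1.1347 = 1.99 mmol/kg

DIC = 1.99 mmol/kg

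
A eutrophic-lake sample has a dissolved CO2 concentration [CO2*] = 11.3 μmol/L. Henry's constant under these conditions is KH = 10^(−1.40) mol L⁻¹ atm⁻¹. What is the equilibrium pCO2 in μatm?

KH = 10^(−1.40) = 3.981×10^-2 mol L⁻¹ atm⁻¹
pCO2 = [CO2*]/KH = 11.3×10^-6 / 3.981×10^-2 = 2.84×10^-4 atm = 284 μatm

pCO2 = 284 μatm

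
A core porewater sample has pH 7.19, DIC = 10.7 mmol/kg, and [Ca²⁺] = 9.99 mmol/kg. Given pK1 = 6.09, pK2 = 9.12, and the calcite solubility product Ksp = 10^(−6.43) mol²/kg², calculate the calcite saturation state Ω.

α₂ = 1 / (1 + [H⁺]/K2 + [H⁺]²/(K1K2)) = 1 / (1 + 10^+1.93 + 10^+0.83)
   = 1 / (1 + 85.114 + 6.7608) = 1/92.875 = 0.01077
[CO3²⁻] = α₂ × DIC = 0.01077 × 10.7 = 0.1152 mmol/kg
Ksp = 10^(−6.43) = 3.715×10^-7
Ω = [Ca²⁺][CO3²⁻]/Ksp = (9.99×10^-3)(1.152×10^-4) / 3.715×10^-7 = 3.10

Ω = 3.10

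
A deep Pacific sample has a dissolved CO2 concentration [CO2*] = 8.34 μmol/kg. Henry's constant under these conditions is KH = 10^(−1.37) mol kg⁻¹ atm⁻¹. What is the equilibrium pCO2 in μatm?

pCO2 = 196 μatm

KH = 10^(−1.37) = 4.266×10^-2 mol kg⁻¹ atm⁻¹
pCO2 = [CO2*]/KH = 8.34×10^-6 / 4.266×10^-2 = 1.96×10^-4 atm = 196 μatm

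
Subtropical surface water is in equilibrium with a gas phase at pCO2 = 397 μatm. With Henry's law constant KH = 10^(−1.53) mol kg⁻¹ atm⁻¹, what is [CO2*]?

KH = 10^(−1.53) = 2.951×10^-2 mol kg⁻¹ atm⁻¹
[CO2*] = KH · pCO2 = 2.951×10^-2 × 397×10^-6 atm = 1.17×10^-5 mol/kg

[CO2*] = 11.7 μmol/kg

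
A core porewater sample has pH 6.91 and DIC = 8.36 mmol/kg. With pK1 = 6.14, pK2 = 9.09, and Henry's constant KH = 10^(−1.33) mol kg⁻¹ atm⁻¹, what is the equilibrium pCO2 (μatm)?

pCO2 = 2.58×10^4 μatm

α₀ = 1 / (1 + K1/[H⁺] + K1K2/[H⁺]²) = 1 / (1 + 10^+0.77 + 10^-1.41)
   = 1 / (1 + 5.8884 + 0.038905) = 1/6.9273 = 0.1444
[CO2*] = α₀ × DIC = 0.1444 × 8.36 = 1.207 mmol/kg
pCO2 = [CO2*]/KH = 1.207×10^-3 / 4.677×10^-2 = 2.58×10^4 μatm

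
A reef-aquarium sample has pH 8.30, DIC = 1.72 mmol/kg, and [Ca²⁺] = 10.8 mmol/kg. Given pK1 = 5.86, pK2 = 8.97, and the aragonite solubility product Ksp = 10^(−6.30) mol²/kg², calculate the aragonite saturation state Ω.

α₂ = 1 / (1 + [H⁺]/K2 + [H⁺]²/(K1K2)) = 1 / (1 + 10^+0.67 + 10^-1.77)
   = 1 / (1 + 4.6774 + 0.016982) = 1/5.6943 = 0.1756
[CO3²⁻] = α₂ × DIC = 0.1756 × 1.72 = 0.3021 mmol/kg
Ksp = 10^(−6.30) = 5.012×10^-7
Ω = [Ca²⁺][CO3²⁻]/Ksp = (10.8×10^-3)(3.021×10^-4) / 5.012×10^-7 = 6.51

Ω = 6.51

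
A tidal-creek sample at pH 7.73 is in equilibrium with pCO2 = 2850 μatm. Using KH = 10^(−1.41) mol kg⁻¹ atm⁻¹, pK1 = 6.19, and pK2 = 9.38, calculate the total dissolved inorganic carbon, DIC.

DIC = 4.04 mmol/kg

[CO2*] = KH · pCO2 = 10^(−1.41) × 2850×10^-6 = 1.109×10^-4 mol/kg
α₀ = 1/(1 + K1/[H⁺] + K1K2/[H⁺]²) = 1/(1 + 10^+1.54 + 10^-0.11) = 0.02743
DIC = [CO2*]/α₀ = 1.109×10^-4 / 0.02743 = 4.04 mmol/kg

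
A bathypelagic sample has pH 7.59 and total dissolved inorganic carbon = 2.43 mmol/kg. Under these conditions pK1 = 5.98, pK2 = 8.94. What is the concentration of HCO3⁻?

α₁ = 1 / (1 + [H⁺]/K1 + K2/[H⁺]) = 1 / (1 + 10^-1.61 + 10^-1.35)
   = 1 / (1 + 0.024547 + 0.044668) = 1/1.0692 = 0.9353
[HCO3⁻] = α₁ × DIC = 0.9353 × 2.43 = 2.27 mmol/kg

[HCO3⁻] = 2.27 mmol/kg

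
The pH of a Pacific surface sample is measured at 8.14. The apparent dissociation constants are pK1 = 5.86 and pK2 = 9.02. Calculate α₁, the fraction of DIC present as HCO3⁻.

α₁ = 1 / (1 + [H⁺]/K1 + K2/[H⁺]) = 1 / (1 + 10^-2.28 + 10^-0.88)
   = 1 / (1 + 0.0052481 + 0.13183) = 1/1.1371 = 0.8795

α₁ = 0.879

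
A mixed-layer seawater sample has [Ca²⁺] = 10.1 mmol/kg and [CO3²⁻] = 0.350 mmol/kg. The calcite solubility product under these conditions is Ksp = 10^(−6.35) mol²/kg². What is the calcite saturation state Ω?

Ksp = 10^(−6.35) = 4.467×10^-7
Ω = [Ca²⁺][CO3²⁻]/Ksp = (10.1×10^-3)(0.350×10^-3) / 4.467×10^-7 = 7.91

Ω = 7.91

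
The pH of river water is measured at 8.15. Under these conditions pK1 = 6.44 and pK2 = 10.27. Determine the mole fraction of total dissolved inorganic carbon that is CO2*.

α₀ = 0.0190

α₀ = 1 / (1 + K1/[H⁺] + K1K2/[H⁺]²) = 1 / (1 + 10^+1.71 + 10^-0.41)
   = 1 / (1 + 51.286 + 0.38905) = 1/52.675 = 0.01898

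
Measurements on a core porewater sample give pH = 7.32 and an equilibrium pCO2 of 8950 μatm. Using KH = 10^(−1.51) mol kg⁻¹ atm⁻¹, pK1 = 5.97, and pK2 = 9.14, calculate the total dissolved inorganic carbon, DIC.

DIC = 6.56 mmol/kg

[CO2*] = KH · pCO2 = 10^(−1.51) × 8950×10^-6 = 2.766×10^-4 mol/kg
α₀ = 1/(1 + K1/[H⁺] + K1K2/[H⁺]²) = 1/(1 + 10^+1.35 + 10^-0.47) = 0.04215
DIC = [CO2*]/α₀ = 2.766×10^-4 / 0.04215 = 6.56 mmol/kg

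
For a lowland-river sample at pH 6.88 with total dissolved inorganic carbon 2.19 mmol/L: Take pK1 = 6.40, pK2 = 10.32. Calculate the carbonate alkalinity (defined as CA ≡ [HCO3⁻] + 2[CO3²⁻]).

CA = [HCO3⁻] + 2[CO3²⁻] = (α₁ + 2α₂)·DIC
At pH 6.88: [H⁺]/K1 = 10^-0.48 = 0.33113, K2/[H⁺] = 10^-3.44 = 0.00036308
α₁ = 1/(1 + 0.33113 + 0.00036308) = 1/1.3315 = 0.7510; α₂ = α₁·K2/[H⁺] = 0.0002727
α₁ + 2α₂ = 0.7516
CA = 0.7516 × 2.19 = 1.65 mmol/L

CA = 1.65 mmol/L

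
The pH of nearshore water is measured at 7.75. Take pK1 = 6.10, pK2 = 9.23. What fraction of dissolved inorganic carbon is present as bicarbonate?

α₁ = 1 / (1 + [H⁺]/K1 + K2/[H⁺]) = 1 / (1 + 10^-1.65 + 10^-1.48)
   = 1 / (1 + 0.022387 + 0.033113) = 1/1.0555 = 0.9474

α₁ = 0.947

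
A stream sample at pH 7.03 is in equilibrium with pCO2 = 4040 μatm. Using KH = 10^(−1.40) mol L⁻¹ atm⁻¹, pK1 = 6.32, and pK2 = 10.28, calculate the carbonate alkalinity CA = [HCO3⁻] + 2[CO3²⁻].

[CO2*] = KH · pCO2 = 10^(−1.40) × 4040×10^-6 = 1.608×10^-4 mol/L
α₀ = 1/(1 + K1/[H⁺] + K1K2/[H⁺]²) = 1/(1 + 10^+0.71 + 10^-2.54) = 0.1631
DIC = [CO2*]/α₀ = 1.608×10^-4 / 0.1631 = 0.9862 mmol/L
CA = (α₁ + 2α₂)·DIC = (0.8364 + 2×0.0004704) × 0.9862 = 0.826 mmol/L

CA = 0.826 mmol/L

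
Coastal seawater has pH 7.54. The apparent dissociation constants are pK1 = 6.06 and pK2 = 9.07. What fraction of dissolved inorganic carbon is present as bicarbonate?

α₁ = 1 / (1 + [H⁺]/K1 + K2/[H⁺]) = 1 / (1 + 10^-1.48 + 10^-1.53)
   = 1 / (1 + 0.033113 + 0.029512) = 1/1.0626 = 0.9411

α₁ = 0.941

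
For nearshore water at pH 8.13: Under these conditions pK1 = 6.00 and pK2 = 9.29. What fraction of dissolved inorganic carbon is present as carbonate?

α₂ = 0.0643

α₂ = 1 / (1 + [H⁺]/K2 + [H⁺]²/(K1K2)) = 1 / (1 + 10^+1.16 + 10^-0.97)
   = 1 / (1 + 14.454 + 0.10715) = 1/15.562 = 0.06426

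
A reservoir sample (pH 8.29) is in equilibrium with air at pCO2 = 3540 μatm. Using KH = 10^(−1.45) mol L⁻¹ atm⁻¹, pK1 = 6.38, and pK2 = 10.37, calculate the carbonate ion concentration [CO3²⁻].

[CO3²⁻] = 0.0849 mmol/L

[CO2*] = KH · pCO2 = 10^(−1.45) × 3540×10^-6 = 1.256×10^-4 mol/L
α₀ = 1/(1 + K1/[H⁺] + K1K2/[H⁺]²) = 1/(1 + 10^+1.91 + 10^-0.17) = 0.01205
DIC = [CO2*]/α₀ = 1.256×10^-4 / 0.01205 = 10.42 mmol/L
[CO3²⁻] = α₂·DIC; α₂ = 0.008150, so [CO3²⁻] = 0.008150 × 10.42 = 0.0849 mmol/L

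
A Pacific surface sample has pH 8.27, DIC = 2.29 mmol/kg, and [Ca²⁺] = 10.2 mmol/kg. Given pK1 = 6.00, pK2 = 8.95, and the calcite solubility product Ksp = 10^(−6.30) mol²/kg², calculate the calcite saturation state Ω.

Ω = 8.02

α₂ = 1 / (1 + [H⁺]/K2 + [H⁺]²/(K1K2)) = 1 / (1 + 10^+0.68 + 10^-1.59)
   = 1 / (1 + 4.7863 + 0.025704) = 1/5.8120 = 0.1721
[CO3²⁻] = α₂ × DIC = 0.1721 × 2.29 = 0.3940 mmol/kg
Ksp = 10^(−6.30) = 5.012×10^-7
Ω = [Ca²⁺][CO3²⁻]/Ksp = (10.2×10^-3)(3.940×10^-4) / 5.012×10^-7 = 8.02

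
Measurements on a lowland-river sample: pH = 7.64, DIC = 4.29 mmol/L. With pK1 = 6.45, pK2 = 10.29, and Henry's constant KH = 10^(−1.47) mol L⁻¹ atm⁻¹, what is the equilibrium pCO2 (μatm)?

pCO2 = 7660 μatm

α₀ = 1 / (1 + K1/[H⁺] + K1K2/[H⁺]²) = 1 / (1 + 10^+1.19 + 10^-1.46)
   = 1 / (1 + 15.488 + 0.034674) = 1/16.523 = 0.06052
[CO2*] = α₀ × DIC = 0.06052 × 4.29 = 0.2596 mmol/L
pCO2 = [CO2*]/KH = 2.596×10^-4 / 3.388×10^-2 = 7660 μatm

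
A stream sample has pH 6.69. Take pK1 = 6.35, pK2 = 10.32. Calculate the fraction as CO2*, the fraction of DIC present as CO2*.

α₀ = 0.314

α₀ = 1 / (1 + K1/[H⁺] + K1K2/[H⁺]²) = 1 / (1 + 10^+0.34 + 10^-3.29)
   = 1 / (1 + 2.1878 + 0.00051286) = 1/3.1883 = 0.3136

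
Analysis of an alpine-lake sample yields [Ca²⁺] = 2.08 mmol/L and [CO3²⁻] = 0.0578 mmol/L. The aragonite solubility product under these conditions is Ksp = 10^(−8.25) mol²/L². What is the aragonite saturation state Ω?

Ω = 21.4

Ksp = 10^(−8.25) = 5.623×10^-9
Ω = [Ca²⁺][CO3²⁻]/Ksp = (2.08×10^-3)(0.0578×10^-3) / 5.623×10^-9 = 21.4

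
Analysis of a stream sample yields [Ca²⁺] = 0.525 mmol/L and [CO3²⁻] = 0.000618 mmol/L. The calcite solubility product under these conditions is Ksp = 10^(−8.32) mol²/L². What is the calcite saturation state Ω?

Ω = 0.0678

Ksp = 10^(−8.32) = 4.786×10^-9
Ω = [Ca²⁺][CO3²⁻]/Ksp = (0.525×10^-3)(0.000618×10^-3) / 4.786×10^-9 = 0.0678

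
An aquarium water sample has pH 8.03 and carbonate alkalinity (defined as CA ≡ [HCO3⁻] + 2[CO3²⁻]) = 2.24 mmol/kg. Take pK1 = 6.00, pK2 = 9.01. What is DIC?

DIC = 2.06 mmol/kg

CA = [HCO3⁻] + 2[CO3²⁻] = (α₁ + 2α₂)·DIC
At pH 8.03: [H⁺]/K1 = 10^-2.03 = 0.0093325, K2/[H⁺] = 10^-0.98 = 0.10471
α₁ = 1/(1 + 0.0093325 + 0.10471) = 1/1.1140 = 0.8976; α₂ = α₁·K2/[H⁺] = 0.09399
α₁ + 2α₂ = 1.0856
DIC = CA / (α₁ + 2α₂) = 2.24 / 1.0856 = 2.06 mmol/kg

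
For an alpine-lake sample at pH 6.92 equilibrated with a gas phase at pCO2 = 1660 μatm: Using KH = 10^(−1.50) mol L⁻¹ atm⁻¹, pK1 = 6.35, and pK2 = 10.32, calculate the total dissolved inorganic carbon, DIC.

DIC = 0.248 mmol/L

[CO2*] = KH · pCO2 = 10^(−1.50) × 1660×10^-6 = 5.249×10^-5 mol/L
α₀ = 1/(1 + K1/[H⁺] + K1K2/[H⁺]²) = 1/(1 + 10^+0.57 + 10^-2.83) = 0.2120
DIC = [CO2*]/α₀ = 5.249×10^-5 / 0.2120 = 0.248 mmol/L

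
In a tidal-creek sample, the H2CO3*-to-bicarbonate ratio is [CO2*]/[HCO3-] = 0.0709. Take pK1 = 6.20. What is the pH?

pH = 7.35

From K1 = [H⁺][HCO3-]/[CO2*]:  pH = pK1 − log₁₀([CO2*]/[HCO3-])
log₁₀(0.0709) = -1.149
pH = 6.20 − (-1.149) = 7.35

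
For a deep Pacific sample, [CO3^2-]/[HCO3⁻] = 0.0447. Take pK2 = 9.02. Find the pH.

pH = 7.67

From K2 = [H⁺][CO3^2-]/[HCO3⁻]:  pH = pK2 + log₁₀([CO3^2-]/[HCO3⁻])
log₁₀(0.0447) = -1.350
pH = 9.02 + (-1.350) = 7.67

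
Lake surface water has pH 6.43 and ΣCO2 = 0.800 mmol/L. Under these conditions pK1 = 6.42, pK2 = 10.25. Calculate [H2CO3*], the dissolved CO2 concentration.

α₀ = 1 / (1 + K1/[H⁺] + K1K2/[H⁺]²) = 1 / (1 + 10^+0.01 + 10^-3.81)
   = 1 / (1 + 1.0233 + 0.00015488) = 1/2.0234 = 0.4942
[CO2*] = α₀ × DIC = 0.4942 × 0.800 = 0.395 mmol/L

[CO2*] = 0.395 mmol/L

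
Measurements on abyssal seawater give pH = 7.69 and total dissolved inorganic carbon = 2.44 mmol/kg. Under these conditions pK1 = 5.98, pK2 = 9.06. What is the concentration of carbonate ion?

α₂ = 1 / (1 + [H⁺]/K2 + [H⁺]²/(K1K2)) = 1 / (1 + 10^+1.37 + 10^-0.34)
   = 1 / (1 + 23.442 + 0.45709) = 1/24.899 = 0.04016
[CO3²⁻] = α₂ × DIC = 0.04016 × 2.44 = 0.0980 mmol/kg

[CO3²⁻] = 0.0980 mmol/kg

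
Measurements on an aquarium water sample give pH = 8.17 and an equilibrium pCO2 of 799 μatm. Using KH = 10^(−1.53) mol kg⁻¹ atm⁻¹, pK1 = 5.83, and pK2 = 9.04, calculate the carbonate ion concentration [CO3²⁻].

[CO2*] = KH · pCO2 = 10^(−1.53) × 799×10^-6 = 2.358×10^-5 mol/kg
α₀ = 1/(1 + K1/[H⁺] + K1K2/[H⁺]²) = 1/(1 + 10^+2.34 + 10^+1.47) = 0.004011
DIC = [CO2*]/α₀ = 2.358×10^-5 / 0.004011 = 5.878 mmol/kg
[CO3²⁻] = α₂·DIC; α₂ = 0.1184, so [CO3²⁻] = 0.1184 × 5.878 = 0.696 mmol/kg

[CO3²⁻] = 0.696 mmol/kg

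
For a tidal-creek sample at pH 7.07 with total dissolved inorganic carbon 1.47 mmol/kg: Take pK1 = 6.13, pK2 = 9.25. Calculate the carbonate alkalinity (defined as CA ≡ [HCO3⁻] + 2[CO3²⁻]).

CA = [HCO3⁻] + 2[CO3²⁻] = (α₁ + 2α₂)·DIC
At pH 7.07: [H⁺]/K1 = 10^-0.94 = 0.11482, K2/[H⁺] = 10^-2.18 = 0.0066069
α₁ = 1/(1 + 0.11482 + 0.0066069) = 1/1.1214 = 0.8917; α₂ = α₁·K2/[H⁺] = 0.005892
α₁ + 2α₂ = 0.9035
CA = 0.9035 × 1.47 = 1.33 mmol/kg

CA = 1.33 mmol/kg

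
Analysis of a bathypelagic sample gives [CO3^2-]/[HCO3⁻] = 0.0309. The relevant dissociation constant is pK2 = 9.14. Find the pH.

pH = 7.63

From K2 = [H⁺][CO3^2-]/[HCO3⁻]:  pH = pK2 + log₁₀([CO3^2-]/[HCO3⁻])
log₁₀(0.0309) = -1.510
pH = 9.14 + (-1.510) = 7.63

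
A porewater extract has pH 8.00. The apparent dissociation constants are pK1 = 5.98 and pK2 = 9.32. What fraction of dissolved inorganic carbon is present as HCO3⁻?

α₁ = 0.946

α₁ = 1 / (1 + [H⁺]/K1 + K2/[H⁺]) = 1 / (1 + 10^-2.02 + 10^-1.32)
   = 1 / (1 + 0.0095499 + 0.047863) = 1/1.0574 = 0.9457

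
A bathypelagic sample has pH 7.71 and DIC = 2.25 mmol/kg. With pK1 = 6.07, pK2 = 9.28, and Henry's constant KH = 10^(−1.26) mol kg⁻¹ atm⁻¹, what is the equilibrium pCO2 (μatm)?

α₀ = 1 / (1 + K1/[H⁺] + K1K2/[H⁺]²) = 1 / (1 + 10^+1.64 + 10^+0.07)
   = 1 / (1 + 43.652 + 1.1749) = 1/45.826 = 0.02182
[CO2*] = α₀ × DIC = 0.02182 × 2.25 = 0.04910 mmol/kg
pCO2 = [CO2*]/KH = 4.910×10^-5 / 5.495×10^-2 = 893 μatm

pCO2 = 893 μatm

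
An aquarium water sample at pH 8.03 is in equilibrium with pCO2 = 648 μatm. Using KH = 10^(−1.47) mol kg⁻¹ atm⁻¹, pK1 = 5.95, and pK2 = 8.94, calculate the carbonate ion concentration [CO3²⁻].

[CO3²⁻] = 0.325 mmol/kg

[CO2*] = KH · pCO2 = 10^(−1.47) × 648×10^-6 = 2.196×10^-5 mol/kg
α₀ = 1/(1 + K1/[H⁺] + K1K2/[H⁺]²) = 1/(1 + 10^+2.08 + 10^+1.17) = 0.007352
DIC = [CO2*]/α₀ = 2.196×10^-5 / 0.007352 = 2.987 mmol/kg
[CO3²⁻] = α₂·DIC; α₂ = 0.1087, so [CO3²⁻] = 0.1087 × 2.987 = 0.325 mmol/kg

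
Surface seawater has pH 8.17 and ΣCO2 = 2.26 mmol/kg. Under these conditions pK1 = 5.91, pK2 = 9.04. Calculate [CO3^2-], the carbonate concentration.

[CO3²⁻] = 0.267 mmol/kg

α₂ = 1 / (1 + [H⁺]/K2 + [H⁺]²/(K1K2)) = 1 / (1 + 10^+0.87 + 10^-1.39)
   = 1 / (1 + 7.4131 + 0.040738) = 1/8.4538 = 0.1183
[CO3²⁻] = α₂ × DIC = 0.1183 × 2.26 = 0.267 mmol/kg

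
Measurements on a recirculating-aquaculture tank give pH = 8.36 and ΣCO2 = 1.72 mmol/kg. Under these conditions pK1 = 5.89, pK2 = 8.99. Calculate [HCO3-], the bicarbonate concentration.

[HCO3⁻] = 1.39 mmol/kg

α₁ = 1 / (1 + [H⁺]/K1 + K2/[H⁺]) = 1 / (1 + 10^-2.47 + 10^-0.63)
   = 1 / (1 + 0.0033884 + 0.23442) = 1/1.2378 = 0.8079
[HCO3⁻] = α₁ × DIC = 0.8079 × 1.72 = 1.39 mmol/kg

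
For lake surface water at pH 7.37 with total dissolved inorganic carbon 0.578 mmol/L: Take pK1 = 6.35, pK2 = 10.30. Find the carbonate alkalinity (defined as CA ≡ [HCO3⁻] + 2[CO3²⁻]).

CA = [HCO3⁻] + 2[CO3²⁻] = (α₁ + 2α₂)·DIC
At pH 7.37: [H⁺]/K1 = 10^-1.02 = 0.095499, K2/[H⁺] = 10^-2.93 = 0.0011749
α₁ = 1/(1 + 0.095499 + 0.0011749) = 1/1.0967 = 0.9118; α₂ = α₁·K2/[H⁺] = 0.001071
α₁ + 2α₂ = 0.9140
CA = 0.9140 × 0.578 = 0.528 mmol/L

CA = 0.528 mmol/L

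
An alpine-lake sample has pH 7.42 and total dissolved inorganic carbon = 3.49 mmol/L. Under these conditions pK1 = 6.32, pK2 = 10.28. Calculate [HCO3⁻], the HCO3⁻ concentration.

[HCO3⁻] = 3.23 mmol/L

α₁ = 1 / (1 + [H⁺]/K1 + K2/[H⁺]) = 1 / (1 + 10^-1.10 + 10^-2.86)
   = 1 / (1 + 0.079433 + 0.0013804) = 1/1.0808 = 0.9252
[HCO3⁻] = α₁ × DIC = 0.9252 × 3.49 = 3.23 mmol/L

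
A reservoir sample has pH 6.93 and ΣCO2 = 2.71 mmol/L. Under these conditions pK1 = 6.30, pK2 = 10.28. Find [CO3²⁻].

[CO3²⁻] = 0.980 μmol/L

α₂ = 1 / (1 + [H⁺]/K2 + [H⁺]²/(K1K2)) = 1 / (1 + 10^+3.35 + 10^+2.72)
   = 1 / (1 + 2238.7 + 524.81) = 1/2764.5 = 0.0003617
[CO3²⁻] = α₂ × DIC = 0.0003617 × 2.71 = 0.000980 mmol/L = 0.980 μmol/L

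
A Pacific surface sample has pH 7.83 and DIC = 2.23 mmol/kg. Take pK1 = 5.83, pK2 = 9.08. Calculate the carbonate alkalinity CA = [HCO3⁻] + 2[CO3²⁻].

CA = 2.33 mmol/kg

CA = [HCO3⁻] + 2[CO3²⁻] = (α₁ + 2α₂)·DIC
At pH 7.83: [H⁺]/K1 = 10^-2.00 = 0.010000, K2/[H⁺] = 10^-1.25 = 0.056234
α₁ = 1/(1 + 0.010000 + 0.056234) = 1/1.0662 = 0.9379; α₂ = α₁·K2/[H⁺] = 0.05274
α₁ + 2α₂ = 1.0434
CA = 1.0434 × 2.23 = 2.33 mmol/kg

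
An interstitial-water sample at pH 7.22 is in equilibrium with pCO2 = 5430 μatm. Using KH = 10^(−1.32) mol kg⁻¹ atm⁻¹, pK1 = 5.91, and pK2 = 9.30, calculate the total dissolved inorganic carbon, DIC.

DIC = 5.61 mmol/kg

[CO2*] = KH · pCO2 = 10^(−1.32) × 5430×10^-6 = 2.599×10^-4 mol/kg
α₀ = 1/(1 + K1/[H⁺] + K1K2/[H⁺]²) = 1/(1 + 10^+1.31 + 10^-0.77) = 0.04632
DIC = [CO2*]/α₀ = 2.599×10^-4 / 0.04632 = 5.61 mmol/kg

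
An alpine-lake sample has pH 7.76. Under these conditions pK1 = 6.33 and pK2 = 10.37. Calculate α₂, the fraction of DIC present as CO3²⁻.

α₂ = 1 / (1 + [H⁺]/K2 + [H⁺]²/(K1K2)) = 1 / (1 + 10^+2.61 + 10^+1.18)
   = 1 / (1 + 407.38 + 15.136) = 1/423.52 = 0.002361

α₂ = 0.00236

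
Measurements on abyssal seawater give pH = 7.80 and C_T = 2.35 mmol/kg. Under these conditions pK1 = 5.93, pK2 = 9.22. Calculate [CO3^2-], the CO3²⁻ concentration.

[CO3²⁻] = 0.0850 mmol/kg

α₂ = 1 / (1 + [H⁺]/K2 + [H⁺]²/(K1K2)) = 1 / (1 + 10^+1.42 + 10^-0.45)
   = 1 / (1 + 26.303 + 0.35481) = 1/27.657 = 0.03616
[CO3²⁻] = α₂ × DIC = 0.03616 × 2.35 = 0.0850 mmol/kg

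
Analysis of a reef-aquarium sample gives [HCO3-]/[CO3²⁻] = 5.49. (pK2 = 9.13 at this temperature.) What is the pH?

pH = 8.39

From K2 = [H⁺][CO3²⁻]/[HCO3-]:  pH = pK2 − log₁₀([HCO3-]/[CO3²⁻])
log₁₀(5.49) = +0.740
pH = 9.13 − (+0.740) = 8.39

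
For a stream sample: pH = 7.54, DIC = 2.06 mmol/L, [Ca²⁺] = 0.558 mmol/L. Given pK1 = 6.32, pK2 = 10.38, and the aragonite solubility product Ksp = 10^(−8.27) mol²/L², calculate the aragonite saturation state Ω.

α₂ = 1 / (1 + [H⁺]/K2 + [H⁺]²/(K1K2)) = 1 / (1 + 10^+2.84 + 10^+1.62)
   = 1 / (1 + 691.83 + 41.687) = 1/734.52 = 0.001361
[CO3²⁻] = α₂ × DIC = 0.001361 × 2.06 = 0.002805 mmol/L = 2.805 μmol/L
Ksp = 10^(−8.27) = 5.370×10^-9
Ω = [Ca²⁺][CO3²⁻]/Ksp = (0.558×10^-3)(2.805×10^-6) / 5.370×10^-9 = 0.291

Ω = 0.291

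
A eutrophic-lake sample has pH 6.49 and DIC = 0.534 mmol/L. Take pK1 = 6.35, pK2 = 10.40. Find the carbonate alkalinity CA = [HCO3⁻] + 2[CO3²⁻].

CA = 0.310 mmol/L

CA = [HCO3⁻] + 2[CO3²⁻] = (α₁ + 2α₂)·DIC
At pH 6.49: [H⁺]/K1 = 10^-0.14 = 0.72444, K2/[H⁺] = 10^-3.91 = 0.00012303
α₁ = 1/(1 + 0.72444 + 0.00012303) = 1/1.7246 = 0.5799; α₂ = α₁·K2/[H⁺] = 7.134×10^-5
α₁ + 2α₂ = 0.5800
CA = 0.5800 × 0.534 = 0.310 mmol/L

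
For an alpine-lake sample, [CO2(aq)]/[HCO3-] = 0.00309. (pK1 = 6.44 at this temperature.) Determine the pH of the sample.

From K1 = [H⁺][HCO3-]/[CO2(aq)]:  pH = pK1 − log₁₀([CO2(aq)]/[HCO3-])
log₁₀(0.00309) = -2.510
pH = 6.44 − (-2.510) = 8.95

pH = 8.95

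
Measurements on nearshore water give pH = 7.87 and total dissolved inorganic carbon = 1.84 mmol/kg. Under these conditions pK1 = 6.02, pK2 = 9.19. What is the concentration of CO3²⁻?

[CO3²⁻] = 0.0829 mmol/kg

α₂ = 1 / (1 + [H⁺]/K2 + [H⁺]²/(K1K2)) = 1 / (1 + 10^+1.32 + 10^-0.53)
   = 1 / (1 + 20.893 + 0.29512) = 1/22.188 = 0.04507
[CO3²⁻] = α₂ × DIC = 0.04507 × 1.84 = 0.0829 mmol/kg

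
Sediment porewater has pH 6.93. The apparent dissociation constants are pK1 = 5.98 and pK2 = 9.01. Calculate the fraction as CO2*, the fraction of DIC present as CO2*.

α₀ = 0.100

α₀ = 1 / (1 + K1/[H⁺] + K1K2/[H⁺]²) = 1 / (1 + 10^+0.95 + 10^-1.13)
   = 1 / (1 + 8.9125 + 0.074131) = 1/9.9866 = 0.1001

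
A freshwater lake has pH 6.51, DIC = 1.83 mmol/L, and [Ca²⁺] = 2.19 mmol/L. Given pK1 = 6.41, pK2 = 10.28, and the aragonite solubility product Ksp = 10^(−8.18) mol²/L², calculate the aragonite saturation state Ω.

α₂ = 1 / (1 + [H⁺]/K2 + [H⁺]²/(K1K2)) = 1 / (1 + 10^+3.77 + 10^+3.67)
   = 1 / (1 + 5888.4 + 4677.4) = 1/1.0567×10^4 = 9.464×10^-5
[CO3²⁻] = α₂ × DIC = 9.464×10^-5 × 1.83 = 0.0001732 mmol/L = 0.1732 μmol/L
Ksp = 10^(−8.18) = 6.607×10^-9
Ω = [Ca²⁺][CO3²⁻]/Ksp = (2.19×10^-3)(1.732×10^-7) / 6.607×10^-9 = 0.0574

Ω = 0.0574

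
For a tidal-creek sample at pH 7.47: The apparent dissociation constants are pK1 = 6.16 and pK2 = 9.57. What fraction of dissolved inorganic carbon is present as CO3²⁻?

α₂ = 1 / (1 + [H⁺]/K2 + [H⁺]²/(K1K2)) = 1 / (1 + 10^+2.10 + 10^+0.79)
   = 1 / (1 + 125.89 + 6.1660) = 1/133.06 = 0.007515

α₂ = 0.00752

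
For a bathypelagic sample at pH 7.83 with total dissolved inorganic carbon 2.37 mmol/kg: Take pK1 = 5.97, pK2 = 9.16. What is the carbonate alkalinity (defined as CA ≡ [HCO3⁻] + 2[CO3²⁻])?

CA = [HCO3⁻] + 2[CO3²⁻] = (α₁ + 2α₂)·DIC
At pH 7.83: [H⁺]/K1 = 10^-1.86 = 0.013804, K2/[H⁺] = 10^-1.33 = 0.046774
α₁ = 1/(1 + 0.013804 + 0.046774) = 1/1.0606 = 0.9429; α₂ = α₁·K2/[H⁺] = 0.04410
α₁ + 2α₂ = 1.0311
CA = 1.0311 × 2.37 = 2.44 mmol/kg

CA = 2.44 mmol/kg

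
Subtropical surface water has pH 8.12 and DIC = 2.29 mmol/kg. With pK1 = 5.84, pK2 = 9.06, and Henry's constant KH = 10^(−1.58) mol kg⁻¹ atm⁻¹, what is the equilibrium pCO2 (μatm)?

pCO2 = 408 μatm

α₀ = 1 / (1 + K1/[H⁺] + K1K2/[H⁺]²) = 1 / (1 + 10^+2.28 + 10^+1.34)
   = 1 / (1 + 190.55 + 21.878) = 1/213.42 = 0.004686
[CO2*] = α₀ × DIC = 0.004686 × 2.29 = 0.01073 mmol/kg = 10.73 μmol/kg
pCO2 = [CO2*]/KH = 1.073×10^-5 / 2.630×10^-2 = 408 μatm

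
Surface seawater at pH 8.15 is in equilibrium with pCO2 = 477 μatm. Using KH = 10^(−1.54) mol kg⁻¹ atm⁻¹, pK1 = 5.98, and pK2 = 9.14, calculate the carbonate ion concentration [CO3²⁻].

[CO2*] = KH · pCO2 = 10^(−1.54) × 477×10^-6 = 1.376×10^-5 mol/kg
α₀ = 1/(1 + K1/[H⁺] + K1K2/[H⁺]²) = 1/(1 + 10^+2.17 + 10^+1.18) = 0.006096
DIC = [CO2*]/α₀ = 1.376×10^-5 / 0.006096 = 2.257 mmol/kg
[CO3²⁻] = α₂·DIC; α₂ = 0.09226, so [CO3²⁻] = 0.09226 × 2.257 = 0.208 mmol/kg

[CO3²⁻] = 0.208 mmol/kg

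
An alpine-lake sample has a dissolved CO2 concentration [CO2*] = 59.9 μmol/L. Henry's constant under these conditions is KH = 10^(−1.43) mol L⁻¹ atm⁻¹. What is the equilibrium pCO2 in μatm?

pCO2 = 1610 μatm

KH = 10^(−1.43) = 3.715×10^-2 mol L⁻¹ atm⁻¹
pCO2 = [CO2*]/KH = 59.9×10^-6 / 3.715×10^-2 = 1.61×10^-3 atm = 1610 μatm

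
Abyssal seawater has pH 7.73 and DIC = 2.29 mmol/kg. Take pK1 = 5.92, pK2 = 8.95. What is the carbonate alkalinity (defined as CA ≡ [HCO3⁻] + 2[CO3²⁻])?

CA = [HCO3⁻] + 2[CO3²⁻] = (α₁ + 2α₂)·DIC
At pH 7.73: [H⁺]/K1 = 10^-1.81 = 0.015488, K2/[H⁺] = 10^-1.22 = 0.060256
α₁ = 1/(1 + 0.015488 + 0.060256) = 1/1.0757 = 0.9296; α₂ = α₁·K2/[H⁺] = 0.05601
α₁ + 2α₂ = 1.0416
CA = 1.0416 × 2.29 = 2.39 mmol/kg

CA = 2.39 mmol/kg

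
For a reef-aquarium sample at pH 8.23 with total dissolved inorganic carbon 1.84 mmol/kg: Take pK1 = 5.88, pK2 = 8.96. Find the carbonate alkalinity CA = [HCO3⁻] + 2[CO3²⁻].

CA = 2.12 mmol/kg

CA = [HCO3⁻] + 2[CO3²⁻] = (α₁ + 2α₂)·DIC
At pH 8.23: [H⁺]/K1 = 10^-2.35 = 0.0044668, K2/[H⁺] = 10^-0.73 = 0.18621
α₁ = 1/(1 + 0.0044668 + 0.18621) = 1/1.1907 = 0.8399; α₂ = α₁·K2/[H⁺] = 0.1564
α₁ + 2α₂ = 1.1526
CA = 1.1526 × 1.84 = 2.12 mmol/kg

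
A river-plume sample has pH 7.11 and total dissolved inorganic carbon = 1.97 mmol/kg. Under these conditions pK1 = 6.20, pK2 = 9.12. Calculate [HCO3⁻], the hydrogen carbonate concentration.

α₁ = 1 / (1 + [H⁺]/K1 + K2/[H⁺]) = 1 / (1 + 10^-0.91 + 10^-2.01)
   = 1 / (1 + 0.12303 + 0.0097724) = 1/1.1328 = 0.8828
[HCO3⁻] = α₁ × DIC = 0.8828 × 1.97 = 1.74 mmol/kg

[HCO3⁻] = 1.74 mmol/kg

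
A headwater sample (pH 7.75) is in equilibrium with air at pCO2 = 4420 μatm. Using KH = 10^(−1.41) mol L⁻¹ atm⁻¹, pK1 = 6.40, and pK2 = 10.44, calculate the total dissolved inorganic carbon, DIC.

DIC = 4.03 mmol/L

[CO2*] = KH · pCO2 = 10^(−1.41) × 4420×10^-6 = 1.720×10^-4 mol/L
α₀ = 1/(1 + K1/[H⁺] + K1K2/[H⁺]²) = 1/(1 + 10^+1.35 + 10^-1.34) = 0.04268
DIC = [CO2*]/α₀ = 1.720×10^-4 / 0.04268 = 4.03 mmol/L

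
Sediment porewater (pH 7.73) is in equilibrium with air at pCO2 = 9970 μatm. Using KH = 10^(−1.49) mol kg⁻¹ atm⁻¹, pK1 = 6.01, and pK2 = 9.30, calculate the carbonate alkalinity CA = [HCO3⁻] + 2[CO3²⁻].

[CO2*] = KH · pCO2 = 10^(−1.49) × 9970×10^-6 = 3.226×10^-4 mol/kg
α₀ = 1/(1 + K1/[H⁺] + K1K2/[H⁺]²) = 1/(1 + 10^+1.72 + 10^+0.15) = 0.01822
DIC = [CO2*]/α₀ = 3.226×10^-4 / 0.01822 = 17.71 mmol/kg
CA = (α₁ + 2α₂)·DIC = (0.9561 + 2×0.02573) × 17.71 = 17.8 mmol/kg

CA = 17.8 mmol/kg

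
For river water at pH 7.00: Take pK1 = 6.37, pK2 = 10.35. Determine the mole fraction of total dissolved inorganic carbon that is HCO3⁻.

α₁ = 0.810

α₁ = 1 / (1 + [H⁺]/K1 + K2/[H⁺]) = 1 / (1 + 10^-0.63 + 10^-3.35)
   = 1 / (1 + 0.23442 + 0.00044668) = 1/1.2349 = 0.8098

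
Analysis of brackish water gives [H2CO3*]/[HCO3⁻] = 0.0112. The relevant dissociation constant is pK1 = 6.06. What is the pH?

From K1 = [H⁺][HCO3⁻]/[H2CO3*]:  pH = pK1 − log₁₀([H2CO3*]/[HCO3⁻])
log₁₀(0.0112) = -1.951
pH = 6.06 − (-1.951) = 8.01

pH = 8.01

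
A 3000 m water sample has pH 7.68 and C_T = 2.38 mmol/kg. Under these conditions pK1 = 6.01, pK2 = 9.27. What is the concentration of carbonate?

[CO3²⁻] = 0.0584 mmol/kg

α₂ = 1 / (1 + [H⁺]/K2 + [H⁺]²/(K1K2)) = 1 / (1 + 10^+1.59 + 10^-0.08)
   = 1 / (1 + 38.905 + 0.83176) = 1/40.736 = 0.02455
[CO3²⁻] = α₂ × DIC = 0.02455 × 2.38 = 0.0584 mmol/kg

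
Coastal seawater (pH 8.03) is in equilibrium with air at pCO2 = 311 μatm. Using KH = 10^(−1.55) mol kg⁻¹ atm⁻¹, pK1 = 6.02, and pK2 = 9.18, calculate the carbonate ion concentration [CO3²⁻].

[CO3²⁻] = 0.0635 mmol/kg

[CO2*] = KH · pCO2 = 10^(−1.55) × 311×10^-6 = 8.765×10^-6 mol/kg
α₀ = 1/(1 + K1/[H⁺] + K1K2/[H⁺]²) = 1/(1 + 10^+2.01 + 10^+0.86) = 0.009044
DIC = [CO2*]/α₀ = 8.765×10^-6 / 0.009044 = 0.9692 mmol/kg
[CO3²⁻] = α₂·DIC; α₂ = 0.06552, so [CO3²⁻] = 0.06552 × 0.9692 = 0.0635 mmol/kg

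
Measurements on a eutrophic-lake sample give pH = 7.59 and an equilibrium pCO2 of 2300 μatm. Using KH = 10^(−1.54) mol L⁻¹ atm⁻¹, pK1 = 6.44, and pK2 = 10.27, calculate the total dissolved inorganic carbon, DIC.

DIC = 1.01 mmol/L

[CO2*] = KH · pCO2 = 10^(−1.54) × 2300×10^-6 = 6.633×10^-5 mol/L
α₀ = 1/(1 + K1/[H⁺] + K1K2/[H⁺]²) = 1/(1 + 10^+1.15 + 10^-1.53) = 0.06599
DIC = [CO2*]/α₀ = 6.633×10^-5 / 0.06599 = 1.01 mmol/L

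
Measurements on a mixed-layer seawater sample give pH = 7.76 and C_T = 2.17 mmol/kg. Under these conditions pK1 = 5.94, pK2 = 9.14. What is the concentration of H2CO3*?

α₀ = 1 / (1 + K1/[H⁺] + K1K2/[H⁺]²) = 1 / (1 + 10^+1.82 + 10^+0.44)
   = 1 / (1 + 66.069 + 2.7542) = 1/69.824 = 0.01432
[CO2*] = α₀ × DIC = 0.01432 × 2.17 = 0.0311 mmol/kg

[CO2*] = 0.0311 mmol/kg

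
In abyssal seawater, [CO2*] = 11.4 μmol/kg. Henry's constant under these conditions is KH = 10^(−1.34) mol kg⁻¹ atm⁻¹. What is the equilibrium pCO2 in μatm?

pCO2 = 249 μatm

KH = 10^(−1.34) = 4.571×10^-2 mol kg⁻¹ atm⁻¹
pCO2 = [CO2*]/KH = 11.4×10^-6 / 4.571×10^-2 = 2.49×10^-4 atm = 249 μatm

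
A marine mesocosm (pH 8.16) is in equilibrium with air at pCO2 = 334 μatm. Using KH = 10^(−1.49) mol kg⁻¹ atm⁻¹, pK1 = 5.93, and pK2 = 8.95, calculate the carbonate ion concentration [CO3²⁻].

[CO3²⁻] = 0.298 mmol/kg

[CO2*] = KH · pCO2 = 10^(−1.49) × 334×10^-6 = 1.081×10^-5 mol/kg
α₀ = 1/(1 + K1/[H⁺] + K1K2/[H⁺]²) = 1/(1 + 10^+2.23 + 10^+1.44) = 0.005041
DIC = [CO2*]/α₀ = 1.081×10^-5 / 0.005041 = 2.144 mmol/kg
[CO3²⁻] = α₂·DIC; α₂ = 0.1388, so [CO3²⁻] = 0.1388 × 2.144 = 0.298 mmol/kg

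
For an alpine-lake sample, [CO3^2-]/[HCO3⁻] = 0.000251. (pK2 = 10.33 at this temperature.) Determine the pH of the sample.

pH = 6.73

From K2 = [H⁺][CO3^2-]/[HCO3⁻]:  pH = pK2 + log₁₀([CO3^2-]/[HCO3⁻])
log₁₀(0.000251) = -3.600
pH = 10.33 + (-3.600) = 6.73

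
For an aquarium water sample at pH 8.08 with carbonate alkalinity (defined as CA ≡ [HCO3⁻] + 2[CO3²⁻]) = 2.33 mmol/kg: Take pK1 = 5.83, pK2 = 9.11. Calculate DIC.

DIC = 2.16 mmol/kg

CA = [HCO3⁻] + 2[CO3²⁻] = (α₁ + 2α₂)·DIC
At pH 8.08: [H⁺]/K1 = 10^-2.25 = 0.0056234, K2/[H⁺] = 10^-1.03 = 0.093325
α₁ = 1/(1 + 0.0056234 + 0.093325) = 1/1.0989 = 0.9100; α₂ = α₁·K2/[H⁺] = 0.08492
α₁ + 2α₂ = 1.0798
DIC = CA / (α₁ + 2α₂) = 2.33 / 1.0798 = 2.16 mmol/kg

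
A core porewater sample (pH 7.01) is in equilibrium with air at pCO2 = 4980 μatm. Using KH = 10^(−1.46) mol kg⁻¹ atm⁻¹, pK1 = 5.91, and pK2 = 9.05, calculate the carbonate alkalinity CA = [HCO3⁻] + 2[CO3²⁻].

[CO2*] = KH · pCO2 = 10^(−1.46) × 4980×10^-6 = 1.727×10^-4 mol/kg
α₀ = 1/(1 + K1/[H⁺] + K1K2/[H⁺]²) = 1/(1 + 10^+1.10 + 10^-0.94) = 0.07297
DIC = [CO2*]/α₀ = 1.727×10^-4 / 0.07297 = 2.366 mmol/kg
CA = (α₁ + 2α₂)·DIC = (0.9187 + 2×0.008378) × 2.366 = 2.21 mmol/kg

CA = 2.21 mmol/kg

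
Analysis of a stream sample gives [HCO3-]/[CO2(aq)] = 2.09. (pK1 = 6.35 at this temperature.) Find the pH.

From K1 = [H⁺][HCO3-]/[CO2(aq)]:  pH = pK1 + log₁₀([HCO3-]/[CO2(aq)])
log₁₀(2.09) = +0.320
pH = 6.35 + (+0.320) = 6.67

pH = 6.67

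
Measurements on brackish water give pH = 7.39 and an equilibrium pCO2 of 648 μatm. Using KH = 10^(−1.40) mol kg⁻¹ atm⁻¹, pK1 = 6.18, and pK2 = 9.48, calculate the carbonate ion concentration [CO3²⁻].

[CO2*] = KH · pCO2 = 10^(−1.40) × 648×10^-6 = 2.580×10^-5 mol/kg
α₀ = 1/(1 + K1/[H⁺] + K1K2/[H⁺]²) = 1/(1 + 10^+1.21 + 10^-0.88) = 0.05764
DIC = [CO2*]/α₀ = 2.580×10^-5 / 0.05764 = 0.4476 mmol/kg
[CO3²⁻] = α₂·DIC; α₂ = 0.007598, so [CO3²⁻] = 0.007598 × 0.4476 = 0.00340 mmol/kg = 3.40 μmol/kg

[CO3²⁻] = 3.40 μmol/kg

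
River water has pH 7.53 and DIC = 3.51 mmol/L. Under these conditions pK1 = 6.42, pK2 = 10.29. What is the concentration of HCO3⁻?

α₁ = 1 / (1 + [H⁺]/K1 + K2/[H⁺]) = 1 / (1 + 10^-1.11 + 10^-2.76)
   = 1 / (1 + 0.077625 + 0.0017378) = 1/1.0794 = 0.9265
[HCO3⁻] = α₁ × DIC = 0.9265 × 3.51 = 3.25 mmol/L

[HCO3⁻] = 3.25 mmol/L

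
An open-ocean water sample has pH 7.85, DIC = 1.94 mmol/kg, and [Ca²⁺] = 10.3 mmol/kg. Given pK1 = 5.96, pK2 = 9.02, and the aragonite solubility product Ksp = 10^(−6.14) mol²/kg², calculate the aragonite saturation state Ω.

α₂ = 1 / (1 + [H⁺]/K2 + [H⁺]²/(K1K2)) = 1 / (1 + 10^+1.17 + 10^-0.72)
   = 1 / (1 + 14.791 + 0.19055) = 1/15.982 = 0.06257
[CO3²⁻] = α₂ × DIC = 0.06257 × 1.94 = 0.1214 mmol/kg
Ksp = 10^(−6.14) = 7.244×10^-7
Ω = [Ca²⁺][CO3²⁻]/Ksp = (10.3×10^-3)(1.214×10^-4) / 7.244×10^-7 = 1.73

Ω = 1.73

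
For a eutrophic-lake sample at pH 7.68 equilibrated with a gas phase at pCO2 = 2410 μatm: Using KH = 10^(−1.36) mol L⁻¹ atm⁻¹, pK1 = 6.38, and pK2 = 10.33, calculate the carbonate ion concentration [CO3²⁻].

[CO3²⁻] = 4.70 μmol/L

[CO2*] = KH · pCO2 = 10^(−1.36) × 2410×10^-6 = 1.052×10^-4 mol/L
α₀ = 1/(1 + K1/[H⁺] + K1K2/[H⁺]²) = 1/(1 + 10^+1.30 + 10^-1.35) = 0.04763
DIC = [CO2*]/α₀ = 1.052×10^-4 / 0.04763 = 2.209 mmol/L
[CO3²⁻] = α₂·DIC; α₂ = 0.002127, so [CO3²⁻] = 0.002127 × 2.209 = 0.00470 mmol/L = 4.70 μmol/L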